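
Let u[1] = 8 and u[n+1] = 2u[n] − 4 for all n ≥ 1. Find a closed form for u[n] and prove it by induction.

Claim: u[n] = 2^{n+1} + 4.

Base case: u[1] = 8, and 2^{1+1} + 4 = 4 + 4 = 8.
Assume u[j] = 2^{j+1} + 4 for some j ≥ 1.
Then u[j+1] = 2u[j] − 4 = 2·(2^{j+1} + 4) − 4 = 2^{j+2} + 8 − 4 = 2^{j+2} + 4.
Hence u[n] = 2^{n+1} + 4 for every n ≥ 1, by induction.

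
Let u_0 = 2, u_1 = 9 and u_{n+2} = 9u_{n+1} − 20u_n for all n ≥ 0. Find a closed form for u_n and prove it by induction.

Claim: u_n = 5^n + 4^n.

Base cases: u_0 = 2 and 5^0 + 4^0 = 2; u_1 = 9 and 5^1 + 4^1 = 9.
Assume u_j = 5^j + 4^j for all 0 ≤ j ≤ k, where k ≥ 1.
Then u_{k+1} = 9u_k − 20u_{k−1} = 9·(5^k + 4^k) − 20·(5^{k−1} + 4^{k−1}) = (9·5 − 20)5^{k−1} + (9·4 − 20)4^{k−1} = 25·5^{k−1} + 16·4^{k−1} = 5^{k+1} + 4^{k+1}.
By strong induction, u_n = 5^n + 4^n for all n ≥ 0.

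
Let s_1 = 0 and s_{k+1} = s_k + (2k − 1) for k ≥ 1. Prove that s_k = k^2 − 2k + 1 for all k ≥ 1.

Base case: s_1 = 0, and 1^2 − 2·1 + 1 = 0.
Assume s_r = r^2 − 2r + 1.
Then s_{r+1} = s_r + (2r − 1) = (r^2 − 2r + 1) + (2r − 1) = r^2,
and (r+1)^2 − 2·(r+1) + 1 = r^2.
By induction, s_k = k^2 − 2k + 1 for all k ≥ 1.

s_k = k^2 − 2k + 1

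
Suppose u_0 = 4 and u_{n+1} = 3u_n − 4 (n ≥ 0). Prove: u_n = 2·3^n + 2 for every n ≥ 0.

Base case: u_0 = 4, and 2·3^0 + 2 = 2 + 2 = 4.
Assume u_j = 2·3^j + 2 for some j ≥ 0.
Then u_{j+1} = 3u_j − 4 = 3·(2·3^j + 2) − 4 = 6·3^j + 6 − 4 = 2·3^{j+1} + 2.
Hence u_n = 2·3^n + 2 for every n ≥ 0, by induction.

u_n = 2·3^n + 2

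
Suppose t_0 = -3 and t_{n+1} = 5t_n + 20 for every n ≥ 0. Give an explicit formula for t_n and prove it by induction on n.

Claim: t_n = 2·5^n − 5.

Base case: t_0 = -3, and 2·5^0 − 5 = 2 − 5 = -3.
Assume t_k = 2·5^k − 5 for some k ≥ 0.
Then t_{k+1} = 5t_k + 20 = 5·(2·5^k − 5) + 20 = 10·5^k − 25 + 20 = 2·5^{k+1} − 5.
So the formula holds for k+1, and by induction t_n = 2·5^n − 5 for all n ≥ 0.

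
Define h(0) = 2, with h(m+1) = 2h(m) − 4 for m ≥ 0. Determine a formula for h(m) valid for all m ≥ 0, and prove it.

Claim: h(m) = -2^{m+1} + 4.

Base case: h(0) = 2, and -2^{0+1} + 4 = -2 + 4 = 2.
Assume h(r) = -2^{r+1} + 4 for some r ≥ 0.
Then h(r+1) = 2h(r) − 4 = 2·(-2^{r+1} + 4) − 4 = -2^{r+2} + 8 − 4 = -2^{r+2} + 4.
This completes the inductive step, so h(m) = -2^{m+1} + 4 for all m ≥ 0.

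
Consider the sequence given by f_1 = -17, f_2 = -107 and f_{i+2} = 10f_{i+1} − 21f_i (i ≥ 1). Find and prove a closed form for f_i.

Claim: f_i = -3^i − 2·7^i.

Base cases: f_1 = -17 and -3^1 − 2·7^1 = -17; f_2 = -107 and -3^2 − 2·7^2 = -107.
Assume f_j = -3^j − 2·7^j for all 1 ≤ j ≤ r, where r ≥ 2.
Then f_{r+1} = 10f_r − 21f_{r−1} = 10·(-3^r − 2·7^r) − 21·(-3^{r−1} − 2·7^{r−1}) = -(10·3 − 21)3^{r−1} − 2·(10·7 − 21)7^{r−1} = -9·3^{r−1} − 98·7^{r−1} = -3^{r+1} − 2·7^{r+1}.
By strong induction, f_i = -3^i − 2·7^i for all i ≥ 1.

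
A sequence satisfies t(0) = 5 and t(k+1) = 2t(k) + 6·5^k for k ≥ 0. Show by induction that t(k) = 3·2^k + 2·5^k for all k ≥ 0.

Base case: t(0) = 5, and 3·2^0 + 2·5^0 = 3 + 2 = 5.
Assume t(j) = 3·2^j + 2·5^j for some j ≥ 0.
Then t(j+1) = 2t(j) + 6·5^j = 2·(3·2^j + 2·5^j) + 6·5^j = 3·2^{j+1} + 4·5^j + 6·5^j = 3·2^{j+1} + 10·5^j = 3·2^{j+1} + 2·5^{j+1}.
By induction, t(k) = 3·2^k + 2·5^k for all k ≥ 0.

t(k) = 3·2^k + 2·5^k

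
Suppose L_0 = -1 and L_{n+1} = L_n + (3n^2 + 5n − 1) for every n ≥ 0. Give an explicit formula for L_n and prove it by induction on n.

Claim: L_n = n^3 + n^2 − 3n − 1.

Base case: L_0 = -1, and 0^3 + 0^2 − 3·0 − 1 = -1.
Assume L_k = k^3 + k^2 − 3k − 1.
Then L_{k+1} = L_k + (3k^2 + 5k − 1) = (k^3 + k^2 − 3k − 1) + (3k^2 + 5k − 1) = k^3 + 4k^2 + 2k − 2,
and (k+1)^3 + (k+1)^2 − 3·(k+1) − 1 = k^3 + 4k^2 + 2k − 2.
By induction, L_n = n^3 + n^2 − 3n − 1 for all n ≥ 0.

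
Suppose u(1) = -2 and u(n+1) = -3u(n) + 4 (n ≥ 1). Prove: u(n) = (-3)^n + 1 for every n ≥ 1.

Base case: u(1) = -2, and (-3)^1 + 1 = -3 + 1 = -2.
Assume u(k) = (-3)^k + 1 for some k ≥ 1.
Then u(k+1) = -3u(k) + 4 = -3·((-3)^k + 1) + 4 = -3·(-3)^k − 3 + 4 = (-3)^{k+1} + 1.
Hence u(n) = (-3)^n + 1 for every n ≥ 1, by induction.

u(n) = (-3)^n + 1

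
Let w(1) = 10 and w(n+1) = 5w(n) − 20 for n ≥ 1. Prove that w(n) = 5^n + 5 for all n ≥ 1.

Base case: w(1) = 10, and 5^1 + 5 = 5 + 5 = 10.
Assume w(j) = 5^j + 5 for some j ≥ 1.
Then w(j+1) = 5w(j) − 20 = 5·(5^j + 5) − 20 = 5^{j+1} + 25 − 20 = 5^{j+1} + 5.
This completes the inductive step, so w(n) = 5^n + 5 for all n ≥ 1.

w(n) = 5^n + 5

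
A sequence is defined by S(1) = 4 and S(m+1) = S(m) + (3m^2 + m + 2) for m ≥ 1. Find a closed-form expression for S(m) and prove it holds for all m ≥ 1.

Claim: S(m) = m^3 − m^2 + 2m + 2.

Base case: S(1) = 4, and 1^3 − 1^2 + 2·1 + 2 = 4.
Assume S(k) = k^3 − k^2 + 2k + 2.
Then S(k+1) = S(k) + (3k^2 + k + 2) = (k^3 − k^2 + 2k + 2) + (3k^2 + k + 2) = k^3 + 2k^2 + 3k + 4,
and (k+1)^3 − (k+1)^2 + 2·(k+1) + 2 = k^3 + 2k^2 + 3k + 4.
Hence S(m) = m^3 − m^2 + 2m + 2 for every m ≥ 1, by induction.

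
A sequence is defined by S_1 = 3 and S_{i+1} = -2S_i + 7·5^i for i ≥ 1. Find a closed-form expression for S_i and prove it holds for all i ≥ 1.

Claim: S_i = (-2)^i + 5^i.

Base case: S_1 = 3, and (-2)^1 + 5^1 = -2 + 5 = 3.
Assume S_m = (-2)^m + 5^m for some m ≥ 1.
Then S_{m+1} = -2S_m + 7·5^m = -2·((-2)^m + 5^m) + 7·5^m = (-2)^{m+1} − 2·5^m + 7·5^m = (-2)^{m+1} + 5·5^m = (-2)^{m+1} + 5^{m+1}.
By induction, S_i = (-2)^i + 5^i for all i ≥ 1.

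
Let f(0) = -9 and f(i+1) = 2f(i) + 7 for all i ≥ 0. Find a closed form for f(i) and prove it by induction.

Claim: f(i) = -2^{i+1} − 7.

Base case: f(0) = -9, and -2^{0+1} − 7 = -2 − 7 = -9.
Assume f(k) = -2^{k+1} − 7 for some k ≥ 0.
Then f(k+1) = 2f(k) + 7 = 2·(-2^{k+1} − 7) + 7 = -2^{k+2} − 14 + 7 = -2^{k+2} − 7.
Hence f(i) = -2^{i+1} − 7 for every i ≥ 0, by induction.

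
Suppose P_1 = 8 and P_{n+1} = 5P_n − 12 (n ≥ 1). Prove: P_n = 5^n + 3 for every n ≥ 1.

Base case: P_1 = 8, and 5^1 + 3 = 5 + 3 = 8.
Assume P_r = 5^r + 3 for some r ≥ 1.
Then P_{r+1} = 5P_r − 12 = 5·(5^r + 3) − 12 = 5^{r+1} + 15 − 12 = 5^{r+1} + 3.
This completes the inductive step, so P_n = 5^n + 3 for all n ≥ 1.

P_n = 5^n + 3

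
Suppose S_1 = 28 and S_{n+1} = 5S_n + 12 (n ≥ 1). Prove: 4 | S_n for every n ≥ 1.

Base case: S_1 = 28 = 4·7, so 4 | S_1.
Assume 4 | S_j, so S_j = 4t for some integer t.
Then S_{j+1} = 5S_j + 12 = 5·(4t) + 12 = 4(5t + 3), so 4 | S_{j+1}.
By induction, 4 | S_n for all n ≥ 1.

4 | S_n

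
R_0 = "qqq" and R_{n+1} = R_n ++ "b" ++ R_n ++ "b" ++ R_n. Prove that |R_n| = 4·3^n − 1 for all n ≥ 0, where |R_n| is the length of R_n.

Base case: |R_0| = 3, and 4·3^0 − 1 = 3.
Assume |R_m| = 4·3^m − 1.
Then |R_{m+1}| = 3|R_m| + 2 = 3(4·3^m − 1) + 2 = 4·3^{m+1} − 3 + 2 = 4·3^{m+1} − 1.
This completes the inductive step, so |R_n| = 4·3^n − 1 for all n ≥ 0.

|R_n| = 4·3^n − 1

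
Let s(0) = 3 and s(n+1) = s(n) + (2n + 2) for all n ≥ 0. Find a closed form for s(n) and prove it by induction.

Claim: s(n) = n^2 + n + 3.

Base case: s(0) = 3, and 0^2 + 0 + 3 = 3.
Assume s(k) = k^2 + k + 3.
Then s(k+1) = s(k) + (2k + 2) = (k^2 + k + 3) + (2k + 2) = k^2 + 3k + 5,
and (k+1)^2 + (k+1) + 3 = k^2 + 3k + 5.
This completes the inductive step, so s(n) = n^2 + n + 3 for all n ≥ 0.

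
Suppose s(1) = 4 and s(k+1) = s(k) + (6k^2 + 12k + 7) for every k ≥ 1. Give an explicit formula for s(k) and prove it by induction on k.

Claim: s(k) = 2k^3 + 3k^2 + 2k − 3.

Base case: s(1) = 4, and 2·1^3 + 3·1^2 + 2·1 − 3 = 4.
Assume s(m) = 2m^3 + 3m^2 + 2m − 3.
Then s(m+1) = s(m) + (6m^2 + 12m + 7) = (2m^3 + 3m^2 + 2m − 3) + (6m^2 + 12m + 7) = 2m^3 + 9m^2 + 14m + 4,
and 2·(m+1)^3 + 3·(m+1)^2 + 2·(m+1) − 3 = 2m^3 + 9m^2 + 14m + 4.
By induction, s(k) = 2k^3 + 3k^2 + 2k − 3 for all k ≥ 1.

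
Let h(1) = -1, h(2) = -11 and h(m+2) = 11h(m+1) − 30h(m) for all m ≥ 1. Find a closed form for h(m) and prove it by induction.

Claim: h(m) = -6^m + 5^m.

Base cases: h(1) = -1 and -6^1 + 5^1 = -1; h(2) = -11 and -6^2 + 5^2 = -11.
Assume h(j) = -6^j + 5^j for all 1 ≤ j ≤ r, where r ≥ 2.
Then h(r+1) = 11h(r) − 30h(r−1) = 11·(-6^r + 5^r) − 30·(-6^{r−1} + 5^{r−1}) = -(11·6 − 30)6^{r−1} + (11·5 − 30)5^{r−1} = -36·6^{r−1} + 25·5^{r−1} = -6^{r+1} + 5^{r+1}.
So the formula holds for r+1, and by strong induction h(m) = -6^m + 5^m for all m ≥ 1.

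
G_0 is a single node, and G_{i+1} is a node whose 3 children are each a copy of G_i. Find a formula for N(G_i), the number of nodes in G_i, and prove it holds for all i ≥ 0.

Claim: N(G_i) = (3^{i+1} − 1)/2.

Base case: N(G_0) = 1, and (3^{0+1} − 1)/2 = 1.
Assume N(G_j) = (3^{j+1} − 1)/2.
Then N(G_{j+1}) = 1 + 3N(G_j) = 1 + 3·(3^{j+1} − 1)/2 = 1 + (3^{j+2} − 3)/2 = (2 + 3^{j+2} − 3)/2 = (3^{j+2} − 1)/2.
By induction, N(G_i) = (3^{i+1} − 1)/2 for all i ≥ 0.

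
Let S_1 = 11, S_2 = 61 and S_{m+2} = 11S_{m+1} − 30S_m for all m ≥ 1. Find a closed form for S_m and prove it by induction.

Claim: S_m = 6^m + 5^m.

Base cases: S_1 = 11 and 6^1 + 5^1 = 11; S_2 = 61 and 6^2 + 5^2 = 61.
Assume S_j = 6^j + 5^j for all 1 ≤ j ≤ k, where k ≥ 2.
Then S_{k+1} = 11S_k − 30S_{k−1} = 11·(6^k + 5^k) − 30·(6^{k−1} + 5^{k−1}) = (11·6 − 30)6^{k−1} + (11·5 − 30)5^{k−1} = 36·6^{k−1} + 25·5^{k−1} = 6^{k+1} + 5^{k+1}.
By strong induction, S_m = 6^m + 5^m for all m ≥ 1.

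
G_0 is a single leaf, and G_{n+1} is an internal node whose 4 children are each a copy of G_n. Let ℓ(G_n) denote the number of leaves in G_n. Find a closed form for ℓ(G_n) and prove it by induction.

Claim: ℓ(G_n) = 4^n.

Base case: ℓ(G_0) = 1, and 4^0 = 1.
Assume ℓ(G_r) = 4^r.
Then ℓ(G_{r+1}) = 4·ℓ(G_r) = 4·4^r = 4^{r+1}.
Hence ℓ(G_n) = 4^n for every n ≥ 0, by induction.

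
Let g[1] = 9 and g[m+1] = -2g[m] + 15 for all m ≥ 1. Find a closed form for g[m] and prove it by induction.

Claim: g[m] = -2·(-2)^m + 5.

Base case: g[1] = 9, and -2·(-2)^1 + 5 = 4 + 5 = 9.
Assume g[k] = -2·(-2)^k + 5 for some k ≥ 1.
Then g[k+1] = -2g[k] + 15 = -2·(-2·(-2)^k + 5) + 15 = 4·(-2)^k − 10 + 15 = -2·(-2)^{k+1} + 5.
Hence g[m] = -2·(-2)^m + 5 for every m ≥ 1, by induction.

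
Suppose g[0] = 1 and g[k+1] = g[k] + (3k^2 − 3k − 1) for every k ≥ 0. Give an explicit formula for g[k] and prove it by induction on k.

Claim: g[k] = k^3 − 3k^2 + k + 1.

Base case: g[0] = 1, and 0^3 − 3·0^2 + 0 + 1 = 1.
Assume g[m] = m^3 − 3m^2 + m + 1.
Then g[m+1] = g[m] + (3m^2 − 3m − 1) = (m^3 − 3m^2 + m + 1) + (3m^2 − 3m − 1) = m^3 − 2m,
and (m+1)^3 − 3·(m+1)^2 + (m+1) + 1 = m^3 − 2m.
By induction, g[k] = k^3 − 3k^2 + k + 1 for all k ≥ 0.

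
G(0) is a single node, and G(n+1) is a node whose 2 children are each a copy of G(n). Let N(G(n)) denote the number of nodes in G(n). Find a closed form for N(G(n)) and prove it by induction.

Claim: N(G(n)) = 2^{n+1} − 1.

Base case: N(G(0)) = 1, and 2^{0+1} − 1 = 1.
Assume N(G(k)) = 2^{k+1} − 1.
Then N(G(k+1)) = 1 + 2N(G(k)) = 1 + 2(2^{k+1} − 1) = 2^{k+2} − 2 + 1 = 2^{k+2} − 1.
By induction, N(G(n)) = 2^{n+1} − 1 for all n ≥ 0.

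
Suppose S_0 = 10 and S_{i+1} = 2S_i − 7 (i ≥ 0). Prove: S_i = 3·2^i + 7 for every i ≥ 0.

Base case: S_0 = 10, and 3·2^0 + 7 = 3 + 7 = 10.
Assume S_r = 3·2^r + 7 for some r ≥ 0.
Then S_{r+1} = 2S_r − 7 = 2·(3·2^r + 7) − 7 = 6·2^r + 14 − 7 = 3·2^{r+1} + 7.
By induction, S_i = 3·2^i + 7 for all i ≥ 0.

S_i = 3·2^i + 7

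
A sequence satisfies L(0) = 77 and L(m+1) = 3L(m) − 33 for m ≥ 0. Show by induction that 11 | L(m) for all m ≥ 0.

Base case: L(0) = 77 = 11·7, so 11 | L(0).
Assume 11 | L(j), so L(j) = 11t for some integer t.
Then L(j+1) = 3L(j) − 33 = 3·(11t) − 33 = 11(3t − 3), so 11 | L(j+1).
Hence 11 | L(m) for every m ≥ 0, by induction.

11 | L(m)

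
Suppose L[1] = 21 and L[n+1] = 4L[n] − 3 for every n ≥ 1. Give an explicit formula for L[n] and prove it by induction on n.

Claim: L[n] = 5·4^n + 1.

Base case: L[1] = 21, and 5·4^1 + 1 = 20 + 1 = 21.
Assume L[j] = 5·4^j + 1 for some j ≥ 1.
Then L[j+1] = 4L[j] − 3 = 4·(5·4^j + 1) − 3 = 20·4^j + 4 − 3 = 5·4^{j+1} + 1.
So the formula holds for j+1, and by induction L[n] = 5·4^n + 1 for all n ≥ 1.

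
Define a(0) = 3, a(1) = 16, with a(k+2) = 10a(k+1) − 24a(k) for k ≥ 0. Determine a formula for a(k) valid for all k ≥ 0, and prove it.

Claim: a(k) = 4^k + 2·6^k.

Base cases: a(0) = 3 and 4^0 + 2·6^0 = 3; a(1) = 16 and 4^1 + 2·6^1 = 16.
Assume a(i) = 4^i + 2·6^i for all 0 ≤ i ≤ j, where j ≥ 1.
Then a(j+1) = 10a(j) − 24a(j−1) = 10·(4^j + 2·6^j) − 24·(4^{j−1} + 2·6^{j−1}) = (10·4 − 24)4^{j−1} + 2·(10·6 − 24)6^{j−1} = 16·4^{j−1} + 72·6^{j−1} = 4^{j+1} + 2·6^{j+1}.
By strong induction, a(k) = 4^k + 2·6^k for all k ≥ 0.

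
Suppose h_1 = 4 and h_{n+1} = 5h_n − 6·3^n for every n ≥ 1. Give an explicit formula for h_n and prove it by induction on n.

Claim: h_n = -5^n + 3·3^n.

Base case: h_1 = 4, and -5^1 + 3·3^1 = -5 + 9 = 4.
Assume h_j = -5^j + 3·3^j for some j ≥ 1.
Then h_{j+1} = 5h_j − 6·3^j = 5·(-5^j + 3·3^j) − 6·3^j = -5^{j+1} + 15·3^j − 6·3^j = -5^{j+1} + 9·3^j = -5^{j+1} + 3·3^{j+1}.
So the formula holds for j+1, and by induction h_n = -5^n + 3·3^n for all n ≥ 1.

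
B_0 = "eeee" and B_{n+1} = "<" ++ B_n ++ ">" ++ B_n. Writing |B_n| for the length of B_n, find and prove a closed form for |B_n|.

Claim: |B_n| = 6·2^n − 2.

Base case: |B_0| = 4, and 6·2^0 − 2 = 4.
Assume |B_k| = 6·2^k − 2.
Then |B_{k+1}| = 1 + |B_k| + 1 + |B_k| = 2|B_k| + 2 = 2(6·2^k − 2) + 2 = 6·2^{k+1} − 4 + 2 = 6·2^{k+1} − 2.
This completes the inductive step, so |B_n| = 6·2^n − 2 for all n ≥ 0.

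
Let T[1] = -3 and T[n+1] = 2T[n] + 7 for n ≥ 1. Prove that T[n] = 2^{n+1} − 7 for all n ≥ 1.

Base case: T[1] = -3, and 2^{1+1} − 7 = 4 − 7 = -3.
Assume T[m] = 2^{m+1} − 7 for some m ≥ 1.
Then T[m+1] = 2T[m] + 7 = 2·(2^{m+1} − 7) + 7 = 2^{m+2} − 14 + 7 = 2^{m+2} − 7.
So the formula holds for m+1, and by induction T[n] = 2^{n+1} − 7 for all n ≥ 1.

T[n] = 2^{n+1} − 7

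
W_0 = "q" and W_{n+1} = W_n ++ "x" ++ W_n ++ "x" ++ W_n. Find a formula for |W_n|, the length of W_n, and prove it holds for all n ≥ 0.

Claim: |W_n| = 2·3^n − 1.

Base case: |W_0| = 1, and 2·3^0 − 1 = 1.
Assume |W_k| = 2·3^k − 1.
Then |W_{k+1}| = 3|W_k| + 2 = 3(2·3^k − 1) + 2 = 2·3^{k+1} − 3 + 2 = 2·3^{k+1} − 1.
This completes the inductive step, so |W_n| = 2·3^n − 1 for all n ≥ 0.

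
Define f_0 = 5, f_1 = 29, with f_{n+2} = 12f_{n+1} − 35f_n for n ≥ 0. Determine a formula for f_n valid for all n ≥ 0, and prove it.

Claim: f_n = 3·5^n + 2·7^n.

Base cases: f_0 = 5 and 3·5^0 + 2·7^0 = 5; f_1 = 29 and 3·5^1 + 2·7^1 = 29.
Assume f_j = 3·5^j + 2·7^j for all 0 ≤ j ≤ k, where k ≥ 1.
Then f_{k+1} = 12f_k − 35f_{k−1} = 12·(3·5^k + 2·7^k) − 35·(3·5^{k−1} + 2·7^{k−1}) = 3·(12·5 − 35)5^{k−1} + 2·(12·7 − 35)7^{k−1} = 75·5^{k−1} + 98·7^{k−1} = 3·5^{k+1} + 2·7^{k+1}.
By strong induction, f_n = 3·5^n + 2·7^n for all n ≥ 0.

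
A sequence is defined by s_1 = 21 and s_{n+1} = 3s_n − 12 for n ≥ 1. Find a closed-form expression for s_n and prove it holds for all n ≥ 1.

Claim: s_n = 5·3^n + 6.

Base case: s_1 = 21, and 5·3^1 + 6 = 15 + 6 = 21.
Assume s_m = 5·3^m + 6 for some m ≥ 1.
Then s_{m+1} = 3s_m − 12 = 3·(5·3^m + 6) − 12 = 15·3^m + 18 − 12 = 5·3^{m+1} + 6.
Hence s_n = 5·3^n + 6 for every n ≥ 1, by induction.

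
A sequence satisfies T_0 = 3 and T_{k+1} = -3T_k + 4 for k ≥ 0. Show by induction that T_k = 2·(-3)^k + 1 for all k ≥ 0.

Base case: T_0 = 3, and 2·(-3)^0 + 1 = 2 + 1 = 3.
Assume T_r = 2·(-3)^r + 1 for some r ≥ 0.
Then T_{r+1} = -3T_r + 4 = -3·(2·(-3)^r + 1) + 4 = -6·(-3)^r − 3 + 4 = 2·(-3)^{r+1} + 1.
So the formula holds for r+1, and by induction T_k = 2·(-3)^k + 1 for all k ≥ 0.

T_k = 2·(-3)^k + 1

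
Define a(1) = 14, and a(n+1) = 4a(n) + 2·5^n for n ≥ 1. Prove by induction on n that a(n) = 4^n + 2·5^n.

Base case: a(1) = 14, and 4^1 + 2·5^1 = 4 + 10 = 14.
Assume a(k) = 4^k + 2·5^k for some k ≥ 1.
Then a(k+1) = 4a(k) + 2·5^k = 4·(4^k + 2·5^k) + 2·5^k = 4^{k+1} + 8·5^k + 2·5^k = 4^{k+1} + 10·5^k = 4^{k+1} + 2·5^{k+1}.
By induction, a(n) = 4^n + 2·5^n for all n ≥ 1.

a(n) = 4^n + 2·5^n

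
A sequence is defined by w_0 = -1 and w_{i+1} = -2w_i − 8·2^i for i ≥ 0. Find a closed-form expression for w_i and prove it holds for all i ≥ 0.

Claim: w_i = (-2)^i − 2·2^i.

Base case: w_0 = -1, and (-2)^0 − 2·2^0 = 1 − 2 = -1.
Assume w_r = (-2)^r − 2·2^r for some r ≥ 0.
Then w_{r+1} = -2w_r − 8·2^r = -2·((-2)^r − 2·2^r) − 8·2^r = (-2)^{r+1} + 4·2^r − 8·2^r = (-2)^{r+1} − 4·2^r = (-2)^{r+1} − 2·2^{r+1}.
So the formula holds for r+1, and by induction w_i = (-2)^i − 2·2^i for all i ≥ 0.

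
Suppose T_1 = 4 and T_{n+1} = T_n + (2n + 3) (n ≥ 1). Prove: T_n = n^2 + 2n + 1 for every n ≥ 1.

Base case: T_1 = 4, and 1^2 + 2·1 + 1 = 4.
Assume T_m = m^2 + 2m + 1.
Then T_{m+1} = T_m + (2m + 3) = (m^2 + 2m + 1) + (2m + 3) = m^2 + 4m + 4,
and (m+1)^2 + 2·(m+1) + 1 = m^2 + 4m + 4.
By induction, T_n = n^2 + 2n + 1 for all n ≥ 1.

T_n = n^2 + 2n + 1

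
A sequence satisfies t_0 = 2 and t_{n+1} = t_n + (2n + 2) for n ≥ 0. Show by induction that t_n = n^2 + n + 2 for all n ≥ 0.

Base case: t_0 = 2, and 0^2 + 0 + 2 = 2.
Assume t_k = k^2 + k + 2.
Then t_{k+1} = t_k + (2k + 2) = (k^2 + k + 2) + (2k + 2) = k^2 + 3k + 4,
and (k+1)^2 + (k+1) + 2 = k^2 + 3k + 4.
Hence t_n = n^2 + n + 2 for every n ≥ 0, by induction.

t_n = n^2 + n + 2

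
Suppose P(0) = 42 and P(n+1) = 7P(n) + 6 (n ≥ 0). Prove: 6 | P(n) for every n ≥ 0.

Base case: P(0) = 42 = 6·7, so 6 | P(0).
Assume 6 | P(j), so P(j) = 6t for some integer t.
Then P(j+1) = 7P(j) + 6 = 7·(6t) + 6 = 6(7t + 1), so 6 | P(j+1).
Hence 6 | P(n) for every n ≥ 0, by induction.

6 | P(n)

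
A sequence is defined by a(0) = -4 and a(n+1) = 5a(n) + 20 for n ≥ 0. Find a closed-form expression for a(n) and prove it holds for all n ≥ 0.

Claim: a(n) = 5^n − 5.

Base case: a(0) = -4, and 5^0 − 5 = 1 − 5 = -4.
Assume a(m) = 5^m − 5 for some m ≥ 0.
Then a(m+1) = 5a(m) + 20 = 5·(5^m − 5) + 20 = 5^{m+1} − 25 + 20 = 5^{m+1} − 5.
This completes the inductive step, so a(n) = 5^n − 5 for all n ≥ 0.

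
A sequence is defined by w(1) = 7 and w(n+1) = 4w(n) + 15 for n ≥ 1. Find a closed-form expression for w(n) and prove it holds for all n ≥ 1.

Claim: w(n) = 3·4^n − 5.

Base case: w(1) = 7, and 3·4^1 − 5 = 12 − 5 = 7.
Assume w(j) = 3·4^j − 5 for some j ≥ 1.
Then w(j+1) = 4w(j) + 15 = 4·(3·4^j − 5) + 15 = 12·4^j − 20 + 15 = 3·4^{j+1} − 5.
Hence w(n) = 3·4^n − 5 for every n ≥ 1, by induction.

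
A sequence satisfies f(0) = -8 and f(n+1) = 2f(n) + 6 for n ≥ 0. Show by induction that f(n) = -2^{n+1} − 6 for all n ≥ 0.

Base case: f(0) = -8, and -2^{0+1} − 6 = -2 − 6 = -8.
Assume f(k) = -2^{k+1} − 6 for some k ≥ 0.
Then f(k+1) = 2f(k) + 6 = 2·(-2^{k+1} − 6) + 6 = -2^{k+2} − 12 + 6 = -2^{k+2} − 6.
So the formula holds for k+1, and by induction f(n) = -2^{n+1} − 6 for all n ≥ 0.

f(n) = -2^{n+1} − 6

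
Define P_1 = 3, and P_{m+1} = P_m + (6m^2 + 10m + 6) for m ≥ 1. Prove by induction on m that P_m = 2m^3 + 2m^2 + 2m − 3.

Base case: P_1 = 3, and 2·1^3 + 2·1^2 + 2·1 − 3 = 3.
Assume P_r = 2r^3 + 2r^2 + 2r − 3.
Then P_{r+1} = P_r + (6r^2 + 10r + 6) = (2r^3 + 2r^2 + 2r − 3) + (6r^2 + 10r + 6) = 2r^3 + 8r^2 + 12r + 3,
and 2·(r+1)^3 + 2·(r+1)^2 + 2·(r+1) − 3 = 2r^3 + 8r^2 + 12r + 3.
By induction, P_m = 2m^3 + 2m^2 + 2m − 3 for all m ≥ 1.

P_m = 2m^3 + 2m^2 + 2m − 3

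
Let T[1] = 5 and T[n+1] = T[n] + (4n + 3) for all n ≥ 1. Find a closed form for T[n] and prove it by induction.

Claim: T[n] = 2n^2 + n + 2.

Base case: T[1] = 5, and 2·1^2 + 1 + 2 = 5.
Assume T[k] = 2k^2 + k + 2.
Then T[k+1] = T[k] + (4k + 3) = (2k^2 + k + 2) + (4k + 3) = 2k^2 + 5k + 5,
and 2·(k+1)^2 + (k+1) + 2 = 2k^2 + 5k + 5.
This completes the inductive step, so T[n] = 2n^2 + n + 2 for all n ≥ 1.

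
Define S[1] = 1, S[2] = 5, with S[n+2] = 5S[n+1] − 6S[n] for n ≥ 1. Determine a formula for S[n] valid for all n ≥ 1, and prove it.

Claim: S[n] = -2^n + 3^n.

Base cases: S[1] = 1 and -2^1 + 3^1 = 1; S[2] = 5 and -2^2 + 3^2 = 5.
Assume S[j] = -2^j + 3^j for all 1 ≤ j ≤ m, where m ≥ 2.
Then S[m+1] = 5S[m] − 6S[m−1] = 5·(-2^m + 3^m) − 6·(-2^{m−1} + 3^{m−1}) = -(5·2 − 6)2^{m−1} + (5·3 − 6)3^{m−1} = -4·2^{m−1} + 9·3^{m−1} = -2^{m+1} + 3^{m+1}.
This completes the inductive step, so S[n] = -2^n + 3^n for all n ≥ 1.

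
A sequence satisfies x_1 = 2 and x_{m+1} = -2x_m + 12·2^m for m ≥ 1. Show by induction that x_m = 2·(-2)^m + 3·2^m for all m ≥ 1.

Base case: x_1 = 2, and 2·(-2)^1 + 3·2^1 = -4 + 6 = 2.
Assume x_k = 2·(-2)^k + 3·2^k for some k ≥ 1.
Then x_{k+1} = -2x_k + 12·2^k = -2·(2·(-2)^k + 3·2^k) + 12·2^k = 2·(-2)^{k+1} − 6·2^k + 12·2^k = 2·(-2)^{k+1} + 6·2^k = 2·(-2)^{k+1} + 3·2^{k+1}.
So the formula holds for k+1, and by induction x_m = 2·(-2)^m + 3·2^m for all m ≥ 1.

x_m = 2·(-2)^m + 3·2^m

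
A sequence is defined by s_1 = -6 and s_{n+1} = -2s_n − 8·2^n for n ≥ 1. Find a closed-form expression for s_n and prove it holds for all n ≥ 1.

Claim: s_n = (-2)^n − 2·2^n.

Base case: s_1 = -6, and (-2)^1 − 2·2^1 = -2 − 4 = -6.
Assume s_r = (-2)^r − 2·2^r for some r ≥ 1.
Then s_{r+1} = -2s_r − 8·2^r = -2·((-2)^r − 2·2^r) − 8·2^r = (-2)^{r+1} + 4·2^r − 8·2^r = (-2)^{r+1} − 4·2^r = (-2)^{r+1} − 2·2^{r+1}.
By induction, s_n = (-2)^n − 2·2^n for all n ≥ 1.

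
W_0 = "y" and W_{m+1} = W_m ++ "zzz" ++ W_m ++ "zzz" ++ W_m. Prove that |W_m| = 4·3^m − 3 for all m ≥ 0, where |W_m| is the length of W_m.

Base case: |W_0| = 1, and 4·3^0 − 3 = 1.
Assume |W_j| = 4·3^j − 3.
Then |W_{j+1}| = 3|W_j| + 6 = 3(4·3^j − 3) + 6 = 4·3^{j+1} − 9 + 6 = 4·3^{j+1} − 3.
By induction, |W_m| = 4·3^m − 3 for all m ≥ 0.

|W_m| = 4·3^m − 3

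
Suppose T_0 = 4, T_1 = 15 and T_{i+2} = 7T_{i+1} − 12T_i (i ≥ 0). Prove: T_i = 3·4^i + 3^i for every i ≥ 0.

Base cases: T_0 = 4 and 3·4^0 + 3^0 = 4; T_1 = 15 and 3·4^1 + 3^1 = 15.
Assume T_j = 3·4^j + 3^j for all 0 ≤ j ≤ k, where k ≥ 1.
Then T_{k+1} = 7T_k − 12T_{k−1} = 7·(3·4^k + 3^k) − 12·(3·4^{k−1} + 3^{k−1}) = 3·(7·4 − 12)4^{k−1} + (7·3 − 12)3^{k−1} = 48·4^{k−1} + 9·3^{k−1} = 3·4^{k+1} + 3^{k+1}.
So the formula holds for k+1, and by strong induction T_i = 3·4^i + 3^i for all i ≥ 0.

T_i = 3·4^i + 3^i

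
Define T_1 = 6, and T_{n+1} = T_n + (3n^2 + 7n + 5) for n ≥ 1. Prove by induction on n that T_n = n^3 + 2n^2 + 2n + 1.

Base case: T_1 = 6, and 1^3 + 2·1^2 + 2·1 + 1 = 6.
Assume T_m = m^3 + 2m^2 + 2m + 1.
Then T_{m+1} = T_m + (3m^2 + 7m + 5) = (m^3 + 2m^2 + 2m + 1) + (3m^2 + 7m + 5) = m^3 + 5m^2 + 9m + 6,
and (m+1)^3 + 2·(m+1)^2 + 2·(m+1) + 1 = m^3 + 5m^2 + 9m + 6.
Hence T_n = n^3 + 2n^2 + 2n + 1 for every n ≥ 1, by induction.

T_n = n^3 + 2n^2 + 2n + 1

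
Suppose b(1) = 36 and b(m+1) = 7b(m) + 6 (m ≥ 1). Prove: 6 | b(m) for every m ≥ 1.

Base case: b(1) = 36 = 6·6, so 6 | b(1).
Assume 6 | b(k), so b(k) = 6t for some integer t.
Then b(k+1) = 7b(k) + 6 = 7·(6t) + 6 = 6(7t + 1), so 6 | b(k+1).
By induction, 6 | b(m) for all m ≥ 1.

6 | b(m)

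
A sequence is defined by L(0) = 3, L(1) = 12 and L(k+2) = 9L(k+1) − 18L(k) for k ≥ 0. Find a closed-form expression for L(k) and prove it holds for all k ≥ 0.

Claim: L(k) = 2·3^k + 6^k.

Base cases: L(0) = 3 and 2·3^0 + 6^0 = 3; L(1) = 12 and 2·3^1 + 6^1 = 12.
Assume L(j) = 2·3^j + 6^j for all 0 ≤ j ≤ r, where r ≥ 1.
Then L(r+1) = 9L(r) − 18L(r−1) = 9·(2·3^r + 6^r) − 18·(2·3^{r−1} + 6^{r−1}) = 2·(9·3 − 18)3^{r−1} + (9·6 − 18)6^{r−1} = 18·3^{r−1} + 36·6^{r−1} = 2·3^{r+1} + 6^{r+1}.
Hence L(k) = 2·3^k + 6^k for every k ≥ 0, by strong induction.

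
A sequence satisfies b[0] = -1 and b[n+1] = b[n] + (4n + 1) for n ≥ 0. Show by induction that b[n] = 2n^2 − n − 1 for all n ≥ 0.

Base case: b[0] = -1, and 2·0^2 − 0 − 1 = -1.
Assume b[k] = 2k^2 − k − 1.
Then b[k+1] = b[k] + (4k + 1) = (2k^2 − k − 1) + (4k + 1) = 2k^2 + 3k,
and 2·(k+1)^2 − (k+1) − 1 = 2k^2 + 3k.
This completes the inductive step, so b[n] = 2n^2 − n − 1 for all n ≥ 0.

b[n] = 2n^2 − n − 1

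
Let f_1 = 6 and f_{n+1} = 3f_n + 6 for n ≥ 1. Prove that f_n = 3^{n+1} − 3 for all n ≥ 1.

Base case: f_1 = 6, and 3^{1+1} − 3 = 9 − 3 = 6.
Assume f_m = 3^{m+1} − 3 for some m ≥ 1.
Then f_{m+1} = 3f_m + 6 = 3·(3^{m+1} − 3) + 6 = 3^{m+2} − 9 + 6 = 3^{m+2} − 3.
By induction, f_n = 3^{n+1} − 3 for all n ≥ 1.

f_n = 3^{n+1} − 3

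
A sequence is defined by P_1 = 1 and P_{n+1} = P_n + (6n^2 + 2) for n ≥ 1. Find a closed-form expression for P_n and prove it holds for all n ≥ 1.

Claim: P_n = 2n^3 − 3n^2 + 3n − 1.

Base case: P_1 = 1, and 2·1^3 − 3·1^2 + 3·1 − 1 = 1.
Assume P_r = 2r^3 − 3r^2 + 3r − 1.
Then P_{r+1} = P_r + (6r^2 + 2) = (2r^3 − 3r^2 + 3r − 1) + (6r^2 + 2) = 2r^3 + 3r^2 + 3r + 1,
and 2·(r+1)^3 − 3·(r+1)^2 + 3·(r+1) − 1 = 2r^3 + 3r^2 + 3r + 1.
Hence P_n = 2n^3 − 3n^2 + 3n − 1 for every n ≥ 1, by induction.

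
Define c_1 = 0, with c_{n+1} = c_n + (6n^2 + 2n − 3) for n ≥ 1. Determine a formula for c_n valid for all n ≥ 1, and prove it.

Claim: c_n = 2n^3 − 2n^2 − 3n + 3.

Base case: c_1 = 0, and 2·1^3 − 2·1^2 − 3·1 + 3 = 0.
Assume c_k = 2k^3 − 2k^2 − 3k + 3.
Then c_{k+1} = c_k + (6k^2 + 2k − 3) = (2k^3 − 2k^2 − 3k + 3) + (6k^2 + 2k − 3) = 2k^3 + 4k^2 − k,
and 2·(k+1)^3 − 2·(k+1)^2 − 3·(k+1) + 3 = 2k^3 + 4k^2 − k.
This completes the inductive step, so c_n = 2n^3 − 2n^2 − 3n + 3 for all n ≥ 1.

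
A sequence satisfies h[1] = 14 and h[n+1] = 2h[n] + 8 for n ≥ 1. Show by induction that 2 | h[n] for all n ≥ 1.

Base case: h[1] = 14 = 2·7, so 2 | h[1].
Assume 2 | h[m], so h[m] = 2t for some integer t.
Then h[m+1] = 2h[m] + 8 = 2·(2t) + 8 = 2(2t + 4), so 2 | h[m+1].
This completes the inductive step, so 2 | h[n] for all n ≥ 1.

2 | h[n]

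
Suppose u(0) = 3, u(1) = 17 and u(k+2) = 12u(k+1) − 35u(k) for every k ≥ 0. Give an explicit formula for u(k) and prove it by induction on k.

Claim: u(k) = 2·5^k + 7^k.

Base cases: u(0) = 3 and 2·5^0 + 7^0 = 3; u(1) = 17 and 2·5^1 + 7^1 = 17.
Assume u(i) = 2·5^i + 7^i for all 0 ≤ i ≤ j, where j ≥ 1.
Then u(j+1) = 12u(j) − 35u(j−1) = 12·(2·5^j + 7^j) − 35·(2·5^{j−1} + 7^{j−1}) = 2·(12·5 − 35)5^{j−1} + (12·7 − 35)7^{j−1} = 50·5^{j−1} + 49·7^{j−1} = 2·5^{j+1} + 7^{j+1}.
Hence u(k) = 2·5^k + 7^k for every k ≥ 0, by strong induction.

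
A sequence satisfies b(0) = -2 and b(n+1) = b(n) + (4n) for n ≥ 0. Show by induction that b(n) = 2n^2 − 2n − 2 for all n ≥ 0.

Base case: b(0) = -2, and 2·0^2 − 2·0 − 2 = -2.
Assume b(k) = 2k^2 − 2k − 2.
Then b(k+1) = b(k) + (4k) = (2k^2 − 2k − 2) + (4k) = 2k^2 + 2k − 2,
and 2·(k+1)^2 − 2·(k+1) − 2 = 2k^2 + 2k − 2.
This completes the inductive step, so b(n) = 2n^2 − 2n − 2 for all n ≥ 0.

b(n) = 2n^2 − 2n − 2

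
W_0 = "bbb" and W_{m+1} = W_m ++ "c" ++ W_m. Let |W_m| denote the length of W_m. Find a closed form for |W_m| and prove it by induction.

Claim: |W_m| = 2^{m+2} − 1.

Base case: |W_0| = 3, and 2^{0+2} − 1 = 3.
Assume |W_r| = 2^{r+2} − 1.
Then |W_{r+1}| = |W_r| + 1 + |W_r| = 2|W_r| + 1 = 2(2^{r+2} − 1) + 1 = 2^{r+3} − 2 + 1 = 2^{r+3} − 1.
So the formula holds for r+1, and by induction |W_m| = 2^{m+2} − 1 for all m ≥ 0.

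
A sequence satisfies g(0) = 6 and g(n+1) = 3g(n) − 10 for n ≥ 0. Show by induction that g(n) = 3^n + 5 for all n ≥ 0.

Base case: g(0) = 6, and 3^0 + 5 = 1 + 5 = 6.
Assume g(j) = 3^j + 5 for some j ≥ 0.
Then g(j+1) = 3g(j) − 10 = 3·(3^j + 5) − 10 = 3^{j+1} + 15 − 10 = 3^{j+1} + 5.
This completes the inductive step, so g(n) = 3^n + 5 for all n ≥ 0.

g(n) = 3^n + 5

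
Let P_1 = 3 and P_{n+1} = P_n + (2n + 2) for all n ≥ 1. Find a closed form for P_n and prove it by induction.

Claim: P_n = n^2 + n + 1.

Base case: P_1 = 3, and 1^2 + 1 + 1 = 3.
Assume P_m = m^2 + m + 1.
Then P_{m+1} = P_m + (2m + 2) = (m^2 + m + 1) + (2m + 2) = m^2 + 3m + 3,
and (m+1)^2 + (m+1) + 1 = m^2 + 3m + 3.
Hence P_n = n^2 + n + 1 for every n ≥ 1, by induction.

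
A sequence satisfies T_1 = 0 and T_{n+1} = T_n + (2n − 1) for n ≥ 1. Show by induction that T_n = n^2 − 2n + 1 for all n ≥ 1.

Base case: T_1 = 0, and 1^2 − 2·1 + 1 = 0.
Assume T_r = r^2 − 2r + 1.
Then T_{r+1} = T_r + (2r − 1) = (r^2 − 2r + 1) + (2r − 1) = r^2,
and (r+1)^2 − 2·(r+1) + 1 = r^2.
This completes the inductive step, so T_n = n^2 − 2n + 1 for all n ≥ 1.

T_n = n^2 − 2n + 1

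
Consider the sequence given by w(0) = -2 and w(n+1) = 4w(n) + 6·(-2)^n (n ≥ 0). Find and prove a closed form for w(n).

Claim: w(n) = -4^n − (-2)^n.

Base case: w(0) = -2, and -4^0 − (-2)^0 = -1 − 1 = -2.
Assume w(k) = -4^k − (-2)^k for some k ≥ 0.
Then w(k+1) = 4w(k) + 6·(-2)^k = 4·(-4^k − (-2)^k) + 6·(-2)^k = -4^{k+1} − 4·(-2)^k + 6·(-2)^k = -4^{k+1} + 2·(-2)^k = -4^{k+1} − (-2)^{k+1}.
By induction, w(n) = -4^n − (-2)^n for all n ≥ 0.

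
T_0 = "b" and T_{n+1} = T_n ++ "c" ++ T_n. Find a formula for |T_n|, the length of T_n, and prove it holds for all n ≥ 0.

Claim: |T_n| = 2^{n+1} − 1.

Base case: |T_0| = 1, and 2^{0+1} − 1 = 1.
Assume |T_k| = 2^{k+1} − 1.
Then |T_{k+1}| = |T_k| + 1 + |T_k| = 2|T_k| + 1 = 2(2^{k+1} − 1) + 1 = 2^{k+2} − 2 + 1 = 2^{k+2} − 1.
By induction, |T_n| = 2^{n+1} − 1 for all n ≥ 0.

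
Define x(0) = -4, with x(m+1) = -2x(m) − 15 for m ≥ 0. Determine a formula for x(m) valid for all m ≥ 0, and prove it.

Claim: x(m) = (-2)^m − 5.

Base case: x(0) = -4, and (-2)^0 − 5 = 1 − 5 = -4.
Assume x(r) = (-2)^r − 5 for some r ≥ 0.
Then x(r+1) = -2x(r) − 15 = -2·((-2)^r − 5) − 15 = -2·(-2)^r + 10 − 15 = (-2)^{r+1} − 5.
Hence x(m) = (-2)^m − 5 for every m ≥ 0, by induction.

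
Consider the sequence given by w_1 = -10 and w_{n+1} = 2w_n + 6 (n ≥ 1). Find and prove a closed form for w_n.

Claim: w_n = -2^{n+1} − 6.

Base case: w_1 = -10, and -2^{1+1} − 6 = -4 − 6 = -10.
Assume w_r = -2^{r+1} − 6 for some r ≥ 1.
Then w_{r+1} = 2w_r + 6 = 2·(-2^{r+1} − 6) + 6 = -2^{r+2} − 12 + 6 = -2^{r+2} − 6.
This completes the inductive step, so w_n = -2^{n+1} − 6 for all n ≥ 1.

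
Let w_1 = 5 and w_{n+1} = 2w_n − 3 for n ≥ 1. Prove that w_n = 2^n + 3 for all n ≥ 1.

Base case: w_1 = 5, and 2^1 + 3 = 2 + 3 = 5.
Assume w_m = 2^m + 3 for some m ≥ 1.
Then w_{m+1} = 2w_m − 3 = 2·(2^m + 3) − 3 = 2^{m+1} + 6 − 3 = 2^{m+1} + 3.
So the formula holds for m+1, and by induction w_n = 2^n + 3 for all n ≥ 1.

w_n = 2^n + 3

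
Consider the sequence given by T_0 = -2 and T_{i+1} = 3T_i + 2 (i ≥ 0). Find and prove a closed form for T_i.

Claim: T_i = -3^i − 1.

Base case: T_0 = -2, and -3^0 − 1 = -1 − 1 = -2.
Assume T_m = -3^m − 1 for some m ≥ 0.
Then T_{m+1} = 3T_m + 2 = 3·(-3^m − 1) + 2 = -3^{m+1} − 3 + 2 = -3^{m+1} − 1.
By induction, T_i = -3^i − 1 for all i ≥ 0.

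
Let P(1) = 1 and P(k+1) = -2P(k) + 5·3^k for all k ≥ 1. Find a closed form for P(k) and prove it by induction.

Claim: P(k) = (-2)^k + 3^k.

Base case: P(1) = 1, and (-2)^1 + 3^1 = -2 + 3 = 1.
Assume P(m) = (-2)^m + 3^m for some m ≥ 1.
Then P(m+1) = -2P(m) + 5·3^m = -2·((-2)^m + 3^m) + 5·3^m = (-2)^{m+1} − 2·3^m + 5·3^m = (-2)^{m+1} + 3·3^m = (-2)^{m+1} + 3^{m+1}.
Hence P(k) = (-2)^k + 3^k for every k ≥ 1, by induction.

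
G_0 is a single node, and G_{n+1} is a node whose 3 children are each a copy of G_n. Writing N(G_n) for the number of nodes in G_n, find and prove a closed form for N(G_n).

Claim: N(G_n) = (3^{n+1} − 1)/2.

Base case: N(G_0) = 1, and (3^{0+1} − 1)/2 = 1.
Assume N(G_m) = (3^{m+1} − 1)/2.
Then N(G_{m+1}) = 1 + 3N(G_m) = 1 + 3·(3^{m+1} − 1)/2 = 1 + (3^{m+2} − 3)/2 = (2 + 3^{m+2} − 3)/2 = (3^{m+2} − 1)/2.
By induction, N(G_n) = (3^{n+1} − 1)/2 for all n ≥ 0.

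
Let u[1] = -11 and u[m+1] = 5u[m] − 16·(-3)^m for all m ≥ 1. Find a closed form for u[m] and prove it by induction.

Claim: u[m] = -5^m + 2·(-3)^m.

Base case: u[1] = -11, and -5^1 + 2·(-3)^1 = -5 − 6 = -11.
Assume u[r] = -5^r + 2·(-3)^r for some r ≥ 1.
Then u[r+1] = 5u[r] − 16·(-3)^r = 5·(-5^r + 2·(-3)^r) − 16·(-3)^r = -5^{r+1} + 10·(-3)^r − 16·(-3)^r = -5^{r+1} − 6·(-3)^r = -5^{r+1} + 2·(-3)^{r+1}.
This completes the inductive step, so u[m] = -5^m + 2·(-3)^m for all m ≥ 1.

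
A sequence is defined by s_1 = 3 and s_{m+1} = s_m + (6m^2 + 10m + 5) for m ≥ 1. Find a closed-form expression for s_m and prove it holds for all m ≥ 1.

Claim: s_m = 2m^3 + 2m^2 + m − 2.

Base case: s_1 = 3, and 2·1^3 + 2·1^2 + 1 − 2 = 3.
Assume s_r = 2r^3 + 2r^2 + r − 2.
Then s_{r+1} = s_r + (6r^2 + 10r + 5) = (2r^3 + 2r^2 + r − 2) + (6r^2 + 10r + 5) = 2r^3 + 8r^2 + 11r + 3,
and 2·(r+1)^3 + 2·(r+1)^2 + (r+1) − 2 = 2r^3 + 8r^2 + 11r + 3.
This completes the inductive step, so s_m = 2m^3 + 2m^2 + m − 2 for all m ≥ 1.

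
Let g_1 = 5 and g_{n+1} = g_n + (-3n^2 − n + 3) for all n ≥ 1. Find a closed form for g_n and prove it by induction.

Claim: g_n = -n^3 + n^2 + 3n + 2.

Base case: g_1 = 5, and -1^3 + 1^2 + 3·1 + 2 = 5.
Assume g_j = -j^3 + j^2 + 3j + 2.
Then g_{j+1} = g_j + (-3j^2 − j + 3) = (-j^3 + j^2 + 3j + 2) + (-3j^2 − j + 3) = -j^3 − 2j^2 + 2j + 5,
and -(j+1)^3 + (j+1)^2 + 3·(j+1) + 2 = -j^3 − 2j^2 + 2j + 5.
By induction, g_n = -n^3 + n^2 + 3n + 2 for all n ≥ 1.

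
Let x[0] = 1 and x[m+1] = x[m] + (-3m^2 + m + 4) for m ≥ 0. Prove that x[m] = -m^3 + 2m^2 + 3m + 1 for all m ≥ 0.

Base case: x[0] = 1, and -0^3 + 2·0^2 + 3·0 + 1 = 1.
Assume x[r] = -r^3 + 2r^2 + 3r + 1.
Then x[r+1] = x[r] + (-3r^2 + r + 4) = (-r^3 + 2r^2 + 3r + 1) + (-3r^2 + r + 4) = -r^3 − r^2 + 4r + 5,
and -(r+1)^3 + 2·(r+1)^2 + 3·(r+1) + 1 = -r^3 − r^2 + 4r + 5.
This completes the inductive step, so x[m] = -m^3 + 2m^2 + 3m + 1 for all m ≥ 0.

x[m] = -m^3 + 2m^2 + 3m + 1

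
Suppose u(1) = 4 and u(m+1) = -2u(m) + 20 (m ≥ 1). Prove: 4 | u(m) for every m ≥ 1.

Base case: u(1) = 4 = 4·1, so 4 | u(1).
Assume 4 | u(k), so u(k) = 4t for some integer t.
Then u(k+1) = -2u(k) + 20 = -2·(4t) + 20 = 4(-2t + 5), so 4 | u(k+1).
This completes the inductive step, so 4 | u(m) for all m ≥ 1.

4 | u(m)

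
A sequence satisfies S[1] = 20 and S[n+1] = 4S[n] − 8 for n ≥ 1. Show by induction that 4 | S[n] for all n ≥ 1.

Base case: S[1] = 20 = 4·5, so 4 | S[1].
Assume 4 | S[j], so S[j] = 4t for some integer t.
Then S[j+1] = 4S[j] − 8 = 4·(4t) − 8 = 4(4t − 2), so 4 | S[j+1].
By induction, 4 | S[n] for all n ≥ 1.

4 | S[n]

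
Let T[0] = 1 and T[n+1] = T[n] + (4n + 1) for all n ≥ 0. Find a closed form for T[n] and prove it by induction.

Claim: T[n] = 2n^2 − n + 1.

Base case: T[0] = 1, and 2·0^2 − 0 + 1 = 1.
Assume T[r] = 2r^2 − r + 1.
Then T[r+1] = T[r] + (4r + 1) = (2r^2 − r + 1) + (4r + 1) = 2r^2 + 3r + 2,
and 2·(r+1)^2 − (r+1) + 1 = 2r^2 + 3r + 2.
By induction, T[n] = 2n^2 − n + 1 for all n ≥ 0.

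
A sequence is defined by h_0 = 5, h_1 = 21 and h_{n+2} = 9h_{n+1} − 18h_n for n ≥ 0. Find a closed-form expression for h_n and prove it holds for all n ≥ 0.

Claim: h_n = 3·3^n + 2·6^n.

Base cases: h_0 = 5 and 3·3^0 + 2·6^0 = 5; h_1 = 21 and 3·3^1 + 2·6^1 = 21.
Assume h_j = 3·3^j + 2·6^j for all 0 ≤ j ≤ r, where r ≥ 1.
Then h_{r+1} = 9h_r − 18h_{r−1} = 9·(3·3^r + 2·6^r) − 18·(3·3^{r−1} + 2·6^{r−1}) = 3·(9·3 − 18)3^{r−1} + 2·(9·6 − 18)6^{r−1} = 27·3^{r−1} + 72·6^{r−1} = 3·3^{r+1} + 2·6^{r+1}.
By strong induction, h_n = 3·3^n + 2·6^n for all n ≥ 0.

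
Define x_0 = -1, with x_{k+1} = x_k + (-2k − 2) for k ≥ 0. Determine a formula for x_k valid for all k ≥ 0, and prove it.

Claim: x_k = -k^2 − k − 1.

Base case: x_0 = -1, and -0^2 − 0 − 1 = -1.
Assume x_r = -r^2 − r − 1.
Then x_{r+1} = x_r + (-2r − 2) = (-r^2 − r − 1) + (-2r − 2) = -r^2 − 3r − 3,
and -(r+1)^2 − (r+1) − 1 = -r^2 − 3r − 3.
By induction, x_k = -k^2 − k − 1 for all k ≥ 0.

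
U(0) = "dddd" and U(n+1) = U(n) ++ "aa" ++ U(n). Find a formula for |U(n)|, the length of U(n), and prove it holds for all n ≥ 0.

Claim: |U(n)| = 6·2^n − 2.

Base case: |U(0)| = 4, and 6·2^0 − 2 = 4.
Assume |U(r)| = 6·2^r − 2.
Then |U(r+1)| = |U(r)| + 2 + |U(r)| = 2|U(r)| + 2 = 2(6·2^r − 2) + 2 = 6·2^{r+1} − 4 + 2 = 6·2^{r+1} − 2.
By induction, |U(n)| = 6·2^n − 2 for all n ≥ 0.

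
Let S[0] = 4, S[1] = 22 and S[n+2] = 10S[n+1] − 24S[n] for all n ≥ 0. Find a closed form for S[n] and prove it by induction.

Claim: S[n] = 3·6^n + 4^n.

Base cases: S[0] = 4 and 3·6^0 + 4^0 = 4; S[1] = 22 and 3·6^1 + 4^1 = 22.
Assume S[i] = 3·6^i + 4^i for all 0 ≤ i ≤ j, where j ≥ 1.
Then S[j+1] = 10S[j] − 24S[j−1] = 10·(3·6^j + 4^j) − 24·(3·6^{j−1} + 4^{j−1}) = 3·(10·6 − 24)6^{j−1} + (10·4 − 24)4^{j−1} = 108·6^{j−1} + 16·4^{j−1} = 3·6^{j+1} + 4^{j+1}.
This completes the inductive step, so S[n] = 3·6^n + 4^n for all n ≥ 0.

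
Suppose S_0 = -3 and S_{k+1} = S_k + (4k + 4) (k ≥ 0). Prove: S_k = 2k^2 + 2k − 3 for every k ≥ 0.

Base case: S_0 = -3, and 2·0^2 + 2·0 − 3 = -3.
Assume S_r = 2r^2 + 2r − 3.
Then S_{r+1} = S_r + (4r + 4) = (2r^2 + 2r − 3) + (4r + 4) = 2r^2 + 6r + 1,
and 2·(r+1)^2 + 2·(r+1) − 3 = 2r^2 + 6r + 1.
This completes the inductive step, so S_k = 2k^2 + 2k − 3 for all k ≥ 0.

S_k = 2k^2 + 2k − 3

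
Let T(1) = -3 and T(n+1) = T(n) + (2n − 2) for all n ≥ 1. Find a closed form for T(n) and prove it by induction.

Claim: T(n) = n^2 − 3n − 1.

Base case: T(1) = -3, and 1^2 − 3·1 − 1 = -3.
Assume T(k) = k^2 − 3k − 1.
Then T(k+1) = T(k) + (2k − 2) = (k^2 − 3k − 1) + (2k − 2) = k^2 − k − 3,
and (k+1)^2 − 3·(k+1) − 1 = k^2 − k − 3.
This completes the inductive step, so T(n) = n^2 − 3n − 1 for all n ≥ 1.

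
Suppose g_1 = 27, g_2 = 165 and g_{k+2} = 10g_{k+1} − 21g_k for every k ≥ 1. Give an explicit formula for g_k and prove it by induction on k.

Claim: g_k = 3·7^k + 2·3^k.

Base cases: g_1 = 27 and 3·7^1 + 2·3^1 = 27; g_2 = 165 and 3·7^2 + 2·3^2 = 165.
Assume g_j = 3·7^j + 2·3^j for all 1 ≤ j ≤ r, where r ≥ 2.
Then g_{r+1} = 10g_r − 21g_{r−1} = 10·(3·7^r + 2·3^r) − 21·(3·7^{r−1} + 2·3^{r−1}) = 3·(10·7 − 21)7^{r−1} + 2·(10·3 − 21)3^{r−1} = 147·7^{r−1} + 18·3^{r−1} = 3·7^{r+1} + 2·3^{r+1}.
By strong induction, g_k = 3·7^k + 2·3^k for all k ≥ 1.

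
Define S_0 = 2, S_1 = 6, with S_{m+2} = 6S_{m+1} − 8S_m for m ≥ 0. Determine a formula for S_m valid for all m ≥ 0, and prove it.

Claim: S_m = 2^m + 4^m.

Base cases: S_0 = 2 and 2^0 + 4^0 = 2; S_1 = 6 and 2^1 + 4^1 = 6.
Assume S_j = 2^j + 4^j for all 0 ≤ j ≤ r, where r ≥ 1.
Then S_{r+1} = 6S_r − 8S_{r−1} = 6·(2^r + 4^r) − 8·(2^{r−1} + 4^{r−1}) = (6·2 − 8)2^{r−1} + (6·4 − 8)4^{r−1} = 4·2^{r−1} + 16·4^{r−1} = 2^{r+1} + 4^{r+1}.
Hence S_m = 2^m + 4^m for every m ≥ 0, by strong induction.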